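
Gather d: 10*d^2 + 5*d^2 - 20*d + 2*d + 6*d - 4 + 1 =15*d^2 - 12*d - 3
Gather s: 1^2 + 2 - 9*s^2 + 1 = 4 - 9*s^2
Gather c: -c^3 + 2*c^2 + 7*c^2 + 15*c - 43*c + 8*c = -c^3 + 9*c^2 - 20*c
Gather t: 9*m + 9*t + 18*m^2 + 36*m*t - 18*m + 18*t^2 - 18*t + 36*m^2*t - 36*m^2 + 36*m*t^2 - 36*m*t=-18*m^2 - 9*m + t^2*(36*m + 18) + t*(36*m^2 - 9)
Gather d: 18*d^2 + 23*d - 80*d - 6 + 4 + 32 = 18*d^2 - 57*d + 30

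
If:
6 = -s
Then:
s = -6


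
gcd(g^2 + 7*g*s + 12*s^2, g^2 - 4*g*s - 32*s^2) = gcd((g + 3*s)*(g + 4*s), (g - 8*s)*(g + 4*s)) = g + 4*s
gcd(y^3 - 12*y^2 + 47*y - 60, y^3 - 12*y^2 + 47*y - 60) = y^3 - 12*y^2 + 47*y - 60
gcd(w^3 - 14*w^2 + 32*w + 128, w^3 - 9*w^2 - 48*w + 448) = w^2 - 16*w + 64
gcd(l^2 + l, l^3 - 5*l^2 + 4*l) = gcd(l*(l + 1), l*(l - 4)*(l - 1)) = l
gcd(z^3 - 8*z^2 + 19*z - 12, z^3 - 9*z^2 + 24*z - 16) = z^2 - 5*z + 4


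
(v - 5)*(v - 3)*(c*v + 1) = c*v^3 - 8*c*v^2 + 15*c*v + v^2 - 8*v + 15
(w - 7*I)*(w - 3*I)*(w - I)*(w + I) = w^4 - 10*I*w^3 - 20*w^2 - 10*I*w - 21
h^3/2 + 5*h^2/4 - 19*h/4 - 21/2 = (h/2 + 1)*(h - 3)*(h + 7/2)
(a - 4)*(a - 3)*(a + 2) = a^3 - 5*a^2 - 2*a + 24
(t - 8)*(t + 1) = t^2 - 7*t - 8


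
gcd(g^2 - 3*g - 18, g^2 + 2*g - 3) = g + 3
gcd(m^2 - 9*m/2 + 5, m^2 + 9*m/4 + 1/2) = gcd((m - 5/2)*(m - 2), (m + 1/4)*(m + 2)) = 1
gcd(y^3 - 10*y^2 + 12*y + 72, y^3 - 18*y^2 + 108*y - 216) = y^2 - 12*y + 36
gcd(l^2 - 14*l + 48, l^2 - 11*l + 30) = l - 6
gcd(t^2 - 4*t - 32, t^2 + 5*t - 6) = 1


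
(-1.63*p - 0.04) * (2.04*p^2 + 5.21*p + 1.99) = -3.3252*p^3 - 8.5739*p^2 - 3.4521*p - 0.0796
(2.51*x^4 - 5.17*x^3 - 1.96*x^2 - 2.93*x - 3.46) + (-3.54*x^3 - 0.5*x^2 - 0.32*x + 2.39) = 2.51*x^4 - 8.71*x^3 - 2.46*x^2 - 3.25*x - 1.07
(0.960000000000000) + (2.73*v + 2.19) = 2.73*v + 3.15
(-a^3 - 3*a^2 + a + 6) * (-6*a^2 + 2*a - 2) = 6*a^5 + 16*a^4 - 10*a^3 - 28*a^2 + 10*a - 12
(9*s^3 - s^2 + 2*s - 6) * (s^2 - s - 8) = 9*s^5 - 10*s^4 - 69*s^3 - 10*s + 48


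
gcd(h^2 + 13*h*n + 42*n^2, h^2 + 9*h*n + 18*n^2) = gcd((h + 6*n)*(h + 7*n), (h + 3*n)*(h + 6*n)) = h + 6*n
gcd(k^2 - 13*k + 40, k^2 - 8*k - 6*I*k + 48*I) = k - 8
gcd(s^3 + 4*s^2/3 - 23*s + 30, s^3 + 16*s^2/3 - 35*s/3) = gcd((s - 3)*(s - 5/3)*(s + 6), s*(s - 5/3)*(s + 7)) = s - 5/3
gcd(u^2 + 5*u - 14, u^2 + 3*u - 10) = u - 2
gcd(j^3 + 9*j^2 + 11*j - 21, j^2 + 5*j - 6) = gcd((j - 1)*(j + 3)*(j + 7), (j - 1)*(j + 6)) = j - 1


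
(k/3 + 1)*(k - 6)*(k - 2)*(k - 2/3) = k^4/3 - 17*k^3/9 - 26*k^2/9 + 44*k/3 - 8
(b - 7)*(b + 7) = b^2 - 49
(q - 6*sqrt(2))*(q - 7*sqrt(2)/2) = q^2 - 19*sqrt(2)*q/2 + 42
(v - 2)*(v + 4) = v^2 + 2*v - 8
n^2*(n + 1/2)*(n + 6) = n^4 + 13*n^3/2 + 3*n^2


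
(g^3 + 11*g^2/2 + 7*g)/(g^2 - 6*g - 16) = g*(2*g + 7)/(2*(g - 8))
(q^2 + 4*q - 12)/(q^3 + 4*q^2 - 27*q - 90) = (q - 2)/(q^2 - 2*q - 15)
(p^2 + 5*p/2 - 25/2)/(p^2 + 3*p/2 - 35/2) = (2*p - 5)/(2*p - 7)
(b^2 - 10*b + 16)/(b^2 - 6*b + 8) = (b - 8)/(b - 4)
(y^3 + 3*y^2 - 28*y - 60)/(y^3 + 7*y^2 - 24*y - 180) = (y + 2)/(y + 6)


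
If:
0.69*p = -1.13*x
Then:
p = -1.63768115942029*x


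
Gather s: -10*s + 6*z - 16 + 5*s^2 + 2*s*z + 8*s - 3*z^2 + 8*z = 5*s^2 + s*(2*z - 2) - 3*z^2 + 14*z - 16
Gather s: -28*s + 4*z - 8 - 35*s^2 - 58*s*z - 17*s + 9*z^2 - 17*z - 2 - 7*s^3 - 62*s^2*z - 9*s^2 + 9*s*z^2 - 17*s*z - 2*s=-7*s^3 + s^2*(-62*z - 44) + s*(9*z^2 - 75*z - 47) + 9*z^2 - 13*z - 10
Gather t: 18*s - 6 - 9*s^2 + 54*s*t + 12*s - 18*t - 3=-9*s^2 + 30*s + t*(54*s - 18) - 9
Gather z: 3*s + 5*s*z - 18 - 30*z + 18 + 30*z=5*s*z + 3*s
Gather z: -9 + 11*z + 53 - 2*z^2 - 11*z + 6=50 - 2*z^2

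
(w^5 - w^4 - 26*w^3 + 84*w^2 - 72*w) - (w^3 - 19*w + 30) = w^5 - w^4 - 27*w^3 + 84*w^2 - 53*w - 30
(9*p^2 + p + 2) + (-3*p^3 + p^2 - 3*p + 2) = -3*p^3 + 10*p^2 - 2*p + 4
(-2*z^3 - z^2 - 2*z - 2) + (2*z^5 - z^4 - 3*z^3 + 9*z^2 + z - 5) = 2*z^5 - z^4 - 5*z^3 + 8*z^2 - z - 7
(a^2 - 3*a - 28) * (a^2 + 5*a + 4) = a^4 + 2*a^3 - 39*a^2 - 152*a - 112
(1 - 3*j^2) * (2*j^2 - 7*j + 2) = -6*j^4 + 21*j^3 - 4*j^2 - 7*j + 2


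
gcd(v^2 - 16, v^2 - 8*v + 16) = v - 4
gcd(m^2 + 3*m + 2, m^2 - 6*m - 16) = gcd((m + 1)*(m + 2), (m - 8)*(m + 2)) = m + 2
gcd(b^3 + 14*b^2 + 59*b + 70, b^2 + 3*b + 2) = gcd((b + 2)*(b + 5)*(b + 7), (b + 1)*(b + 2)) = b + 2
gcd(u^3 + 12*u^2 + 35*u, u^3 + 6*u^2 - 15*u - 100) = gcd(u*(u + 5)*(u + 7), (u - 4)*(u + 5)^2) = u + 5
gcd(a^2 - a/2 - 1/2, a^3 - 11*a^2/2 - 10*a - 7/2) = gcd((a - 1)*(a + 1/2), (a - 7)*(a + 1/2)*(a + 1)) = a + 1/2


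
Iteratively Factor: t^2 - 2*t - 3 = (t + 1)*(t - 3)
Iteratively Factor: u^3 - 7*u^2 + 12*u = (u - 4)*(u^2 - 3*u) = u*(u - 4)*(u - 3)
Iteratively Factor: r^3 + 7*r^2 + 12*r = (r + 4)*(r^2 + 3*r) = (r + 3)*(r + 4)*(r)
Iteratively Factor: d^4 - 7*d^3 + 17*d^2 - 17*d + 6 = (d - 2)*(d^3 - 5*d^2 + 7*d - 3) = (d - 2)*(d - 1)*(d^2 - 4*d + 3) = (d - 2)*(d - 1)^2*(d - 3)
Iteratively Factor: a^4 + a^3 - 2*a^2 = (a)*(a^3 + a^2 - 2*a) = a^2*(a^2 + a - 2) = a^2*(a - 1)*(a + 2)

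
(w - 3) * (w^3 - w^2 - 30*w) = w^4 - 4*w^3 - 27*w^2 + 90*w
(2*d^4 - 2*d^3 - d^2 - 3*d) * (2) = 4*d^4 - 4*d^3 - 2*d^2 - 6*d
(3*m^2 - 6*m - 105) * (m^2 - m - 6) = 3*m^4 - 9*m^3 - 117*m^2 + 141*m + 630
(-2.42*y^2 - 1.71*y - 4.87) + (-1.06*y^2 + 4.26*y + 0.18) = -3.48*y^2 + 2.55*y - 4.69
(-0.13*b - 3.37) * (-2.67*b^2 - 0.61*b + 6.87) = 0.3471*b^3 + 9.0772*b^2 + 1.1626*b - 23.1519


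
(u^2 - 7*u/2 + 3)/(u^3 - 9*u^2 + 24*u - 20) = (u - 3/2)/(u^2 - 7*u + 10)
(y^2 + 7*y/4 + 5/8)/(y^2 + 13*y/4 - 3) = (8*y^2 + 14*y + 5)/(2*(4*y^2 + 13*y - 12))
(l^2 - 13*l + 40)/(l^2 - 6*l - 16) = (l - 5)/(l + 2)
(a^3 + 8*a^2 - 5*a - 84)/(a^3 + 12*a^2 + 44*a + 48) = (a^2 + 4*a - 21)/(a^2 + 8*a + 12)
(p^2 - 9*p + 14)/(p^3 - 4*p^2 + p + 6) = (p - 7)/(p^2 - 2*p - 3)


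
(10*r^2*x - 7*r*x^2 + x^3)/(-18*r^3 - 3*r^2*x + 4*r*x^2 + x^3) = x*(-5*r + x)/(9*r^2 + 6*r*x + x^2)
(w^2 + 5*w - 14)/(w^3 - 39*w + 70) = 1/(w - 5)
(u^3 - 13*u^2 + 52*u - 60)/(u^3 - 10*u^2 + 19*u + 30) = (u - 2)/(u + 1)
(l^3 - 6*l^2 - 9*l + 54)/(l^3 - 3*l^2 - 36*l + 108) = (l + 3)/(l + 6)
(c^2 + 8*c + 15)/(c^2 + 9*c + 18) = (c + 5)/(c + 6)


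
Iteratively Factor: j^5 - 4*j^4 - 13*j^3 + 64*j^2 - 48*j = (j - 1)*(j^4 - 3*j^3 - 16*j^2 + 48*j) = (j - 3)*(j - 1)*(j^3 - 16*j) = j*(j - 3)*(j - 1)*(j^2 - 16) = j*(j - 3)*(j - 1)*(j + 4)*(j - 4)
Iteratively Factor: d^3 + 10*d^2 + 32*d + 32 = (d + 4)*(d^2 + 6*d + 8) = (d + 2)*(d + 4)*(d + 4)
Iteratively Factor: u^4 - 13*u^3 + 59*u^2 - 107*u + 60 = (u - 5)*(u^3 - 8*u^2 + 19*u - 12) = (u - 5)*(u - 1)*(u^2 - 7*u + 12) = (u - 5)*(u - 4)*(u - 1)*(u - 3)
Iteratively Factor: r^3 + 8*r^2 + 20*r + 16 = (r + 2)*(r^2 + 6*r + 8) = (r + 2)*(r + 4)*(r + 2)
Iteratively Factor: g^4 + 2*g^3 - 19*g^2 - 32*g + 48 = (g + 4)*(g^3 - 2*g^2 - 11*g + 12) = (g + 3)*(g + 4)*(g^2 - 5*g + 4) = (g - 1)*(g + 3)*(g + 4)*(g - 4)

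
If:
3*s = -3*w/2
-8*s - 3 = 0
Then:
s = -3/8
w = 3/4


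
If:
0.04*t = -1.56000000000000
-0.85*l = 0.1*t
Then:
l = 4.59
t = -39.00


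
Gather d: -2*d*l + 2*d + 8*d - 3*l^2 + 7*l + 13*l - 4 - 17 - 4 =d*(10 - 2*l) - 3*l^2 + 20*l - 25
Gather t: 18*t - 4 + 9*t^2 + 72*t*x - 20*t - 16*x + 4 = 9*t^2 + t*(72*x - 2) - 16*x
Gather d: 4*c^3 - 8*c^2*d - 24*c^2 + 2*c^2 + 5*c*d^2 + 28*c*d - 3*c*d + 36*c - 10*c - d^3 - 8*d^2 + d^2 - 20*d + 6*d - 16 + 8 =4*c^3 - 22*c^2 + 26*c - d^3 + d^2*(5*c - 7) + d*(-8*c^2 + 25*c - 14) - 8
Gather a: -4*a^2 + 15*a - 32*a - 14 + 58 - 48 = -4*a^2 - 17*a - 4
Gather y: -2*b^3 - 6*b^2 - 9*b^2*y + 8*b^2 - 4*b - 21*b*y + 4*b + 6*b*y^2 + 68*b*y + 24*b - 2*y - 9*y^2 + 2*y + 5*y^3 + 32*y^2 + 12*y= -2*b^3 + 2*b^2 + 24*b + 5*y^3 + y^2*(6*b + 23) + y*(-9*b^2 + 47*b + 12)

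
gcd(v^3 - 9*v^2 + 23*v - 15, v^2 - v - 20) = v - 5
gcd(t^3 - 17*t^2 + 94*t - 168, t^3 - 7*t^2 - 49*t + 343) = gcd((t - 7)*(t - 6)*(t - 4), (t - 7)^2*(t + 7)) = t - 7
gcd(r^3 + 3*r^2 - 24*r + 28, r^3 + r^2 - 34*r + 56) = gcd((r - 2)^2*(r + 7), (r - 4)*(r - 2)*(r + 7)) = r^2 + 5*r - 14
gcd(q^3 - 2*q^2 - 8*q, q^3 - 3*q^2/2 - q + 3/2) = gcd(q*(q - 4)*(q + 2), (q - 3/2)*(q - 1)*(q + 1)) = 1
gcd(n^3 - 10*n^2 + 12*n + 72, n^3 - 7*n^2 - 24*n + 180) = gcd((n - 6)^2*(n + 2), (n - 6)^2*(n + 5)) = n^2 - 12*n + 36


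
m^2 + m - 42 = (m - 6)*(m + 7)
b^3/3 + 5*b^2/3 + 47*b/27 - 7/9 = (b/3 + 1)*(b - 1/3)*(b + 7/3)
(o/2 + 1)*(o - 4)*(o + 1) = o^3/2 - o^2/2 - 5*o - 4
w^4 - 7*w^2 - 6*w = w*(w - 3)*(w + 1)*(w + 2)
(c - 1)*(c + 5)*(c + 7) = c^3 + 11*c^2 + 23*c - 35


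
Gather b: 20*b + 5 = 20*b + 5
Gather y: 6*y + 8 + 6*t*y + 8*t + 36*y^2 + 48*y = 8*t + 36*y^2 + y*(6*t + 54) + 8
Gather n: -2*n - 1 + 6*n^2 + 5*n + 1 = 6*n^2 + 3*n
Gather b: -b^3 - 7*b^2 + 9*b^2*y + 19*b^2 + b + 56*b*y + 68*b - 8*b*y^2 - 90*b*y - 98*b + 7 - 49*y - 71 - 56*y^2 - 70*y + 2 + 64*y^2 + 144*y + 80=-b^3 + b^2*(9*y + 12) + b*(-8*y^2 - 34*y - 29) + 8*y^2 + 25*y + 18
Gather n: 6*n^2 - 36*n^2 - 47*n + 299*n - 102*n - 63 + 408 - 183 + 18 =-30*n^2 + 150*n + 180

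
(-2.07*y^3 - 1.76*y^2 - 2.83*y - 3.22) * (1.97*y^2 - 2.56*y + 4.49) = -4.0779*y^5 + 1.832*y^4 - 10.3638*y^3 - 7.001*y^2 - 4.4635*y - 14.4578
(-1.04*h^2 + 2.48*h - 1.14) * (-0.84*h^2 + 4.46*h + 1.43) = 0.8736*h^4 - 6.7216*h^3 + 10.5312*h^2 - 1.538*h - 1.6302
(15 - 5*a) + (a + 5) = 20 - 4*a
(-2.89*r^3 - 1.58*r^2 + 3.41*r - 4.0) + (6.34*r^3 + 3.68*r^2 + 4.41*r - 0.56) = 3.45*r^3 + 2.1*r^2 + 7.82*r - 4.56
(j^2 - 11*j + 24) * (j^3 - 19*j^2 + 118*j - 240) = j^5 - 30*j^4 + 351*j^3 - 1994*j^2 + 5472*j - 5760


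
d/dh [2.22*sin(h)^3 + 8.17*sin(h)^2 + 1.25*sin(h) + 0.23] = (6.66*sin(h)^2 + 16.34*sin(h) + 1.25)*cos(h)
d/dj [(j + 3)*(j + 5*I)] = 2*j + 3 + 5*I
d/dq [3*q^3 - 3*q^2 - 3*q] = 9*q^2 - 6*q - 3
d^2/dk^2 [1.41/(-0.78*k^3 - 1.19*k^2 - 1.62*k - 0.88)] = ((6.5988*k + 3.3558)*(0.78*k^3 + 1.19*k^2 + 1.62*k + 0.88) - 1.41*(2.34*k^2 + 2.38*k + 1.62)*(4.68*k^2 + 4.76*k + 3.24))/(0.78*k^3 + 1.19*k^2 + 1.62*k + 0.88)^3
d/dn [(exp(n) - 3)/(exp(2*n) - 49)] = (-2*(exp(n) - 3)*exp(n) + exp(2*n) - 49)*exp(n)/(exp(2*n) - 49)^2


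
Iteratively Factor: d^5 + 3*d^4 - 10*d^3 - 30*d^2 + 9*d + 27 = (d - 3)*(d^4 + 6*d^3 + 8*d^2 - 6*d - 9) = (d - 3)*(d - 1)*(d^3 + 7*d^2 + 15*d + 9) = (d - 3)*(d - 1)*(d + 3)*(d^2 + 4*d + 3) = (d - 3)*(d - 1)*(d + 3)^2*(d + 1)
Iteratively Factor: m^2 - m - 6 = (m - 3)*(m + 2)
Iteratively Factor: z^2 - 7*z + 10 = (z - 2)*(z - 5)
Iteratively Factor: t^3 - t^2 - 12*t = (t + 3)*(t^2 - 4*t) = (t - 4)*(t + 3)*(t)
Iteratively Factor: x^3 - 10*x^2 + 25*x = (x - 5)*(x^2 - 5*x) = (x - 5)^2*(x)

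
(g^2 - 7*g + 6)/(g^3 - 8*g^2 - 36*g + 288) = (g - 1)/(g^2 - 2*g - 48)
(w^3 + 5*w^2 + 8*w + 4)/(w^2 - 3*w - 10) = (w^2 + 3*w + 2)/(w - 5)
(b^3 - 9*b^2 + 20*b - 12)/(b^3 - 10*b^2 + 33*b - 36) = (b^3 - 9*b^2 + 20*b - 12)/(b^3 - 10*b^2 + 33*b - 36)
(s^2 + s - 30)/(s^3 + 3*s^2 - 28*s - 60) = 1/(s + 2)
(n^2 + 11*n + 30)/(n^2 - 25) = (n + 6)/(n - 5)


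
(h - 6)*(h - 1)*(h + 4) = h^3 - 3*h^2 - 22*h + 24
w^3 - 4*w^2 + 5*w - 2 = (w - 2)*(w - 1)^2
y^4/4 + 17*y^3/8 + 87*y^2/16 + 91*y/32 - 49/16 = (y/4 + 1/2)*(y - 1/2)*(y + 7/2)^2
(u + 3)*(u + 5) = u^2 + 8*u + 15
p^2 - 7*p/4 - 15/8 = (p - 5/2)*(p + 3/4)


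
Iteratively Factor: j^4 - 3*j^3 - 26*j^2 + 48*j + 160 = (j - 5)*(j^3 + 2*j^2 - 16*j - 32) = (j - 5)*(j - 4)*(j^2 + 6*j + 8) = (j - 5)*(j - 4)*(j + 4)*(j + 2)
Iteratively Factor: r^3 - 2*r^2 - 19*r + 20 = (r + 4)*(r^2 - 6*r + 5) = (r - 1)*(r + 4)*(r - 5)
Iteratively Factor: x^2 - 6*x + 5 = (x - 5)*(x - 1)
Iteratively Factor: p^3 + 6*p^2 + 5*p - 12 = (p + 4)*(p^2 + 2*p - 3) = (p + 3)*(p + 4)*(p - 1)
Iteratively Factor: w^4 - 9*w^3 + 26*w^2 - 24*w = (w)*(w^3 - 9*w^2 + 26*w - 24) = w*(w - 2)*(w^2 - 7*w + 12) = w*(w - 3)*(w - 2)*(w - 4)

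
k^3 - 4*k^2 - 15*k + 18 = (k - 6)*(k - 1)*(k + 3)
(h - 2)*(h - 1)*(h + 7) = h^3 + 4*h^2 - 19*h + 14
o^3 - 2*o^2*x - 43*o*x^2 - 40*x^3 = (o - 8*x)*(o + x)*(o + 5*x)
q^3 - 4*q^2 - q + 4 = (q - 4)*(q - 1)*(q + 1)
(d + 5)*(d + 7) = d^2 + 12*d + 35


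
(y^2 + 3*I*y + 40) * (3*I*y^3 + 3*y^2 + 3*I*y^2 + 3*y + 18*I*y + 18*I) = 3*I*y^5 - 6*y^4 + 3*I*y^4 - 6*y^3 + 147*I*y^3 + 66*y^2 + 147*I*y^2 + 66*y + 720*I*y + 720*I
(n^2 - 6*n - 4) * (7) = 7*n^2 - 42*n - 28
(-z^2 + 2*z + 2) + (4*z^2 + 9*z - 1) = 3*z^2 + 11*z + 1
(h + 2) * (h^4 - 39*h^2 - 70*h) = h^5 + 2*h^4 - 39*h^3 - 148*h^2 - 140*h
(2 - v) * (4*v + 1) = -4*v^2 + 7*v + 2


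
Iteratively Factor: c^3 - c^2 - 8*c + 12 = (c + 3)*(c^2 - 4*c + 4) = (c - 2)*(c + 3)*(c - 2)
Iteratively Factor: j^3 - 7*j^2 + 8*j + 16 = (j + 1)*(j^2 - 8*j + 16) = (j - 4)*(j + 1)*(j - 4)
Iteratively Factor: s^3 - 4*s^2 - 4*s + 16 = (s - 4)*(s^2 - 4) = (s - 4)*(s - 2)*(s + 2)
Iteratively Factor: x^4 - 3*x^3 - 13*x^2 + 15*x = (x - 5)*(x^3 + 2*x^2 - 3*x) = (x - 5)*(x + 3)*(x^2 - x) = x*(x - 5)*(x + 3)*(x - 1)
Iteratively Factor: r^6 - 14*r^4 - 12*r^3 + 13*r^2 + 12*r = (r + 1)*(r^5 - r^4 - 13*r^3 + r^2 + 12*r) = (r - 1)*(r + 1)*(r^4 - 13*r^2 - 12*r) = (r - 4)*(r - 1)*(r + 1)*(r^3 + 4*r^2 + 3*r) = (r - 4)*(r - 1)*(r + 1)*(r + 3)*(r^2 + r) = (r - 4)*(r - 1)*(r + 1)^2*(r + 3)*(r)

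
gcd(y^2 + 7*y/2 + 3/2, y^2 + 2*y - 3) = y + 3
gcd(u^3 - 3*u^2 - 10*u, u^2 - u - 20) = u - 5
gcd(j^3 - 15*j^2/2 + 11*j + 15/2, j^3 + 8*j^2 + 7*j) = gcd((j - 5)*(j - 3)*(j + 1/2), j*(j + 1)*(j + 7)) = 1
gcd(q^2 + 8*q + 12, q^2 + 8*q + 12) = q^2 + 8*q + 12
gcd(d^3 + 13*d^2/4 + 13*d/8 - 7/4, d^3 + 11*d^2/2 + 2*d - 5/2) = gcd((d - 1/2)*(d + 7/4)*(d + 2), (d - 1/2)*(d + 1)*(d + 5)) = d - 1/2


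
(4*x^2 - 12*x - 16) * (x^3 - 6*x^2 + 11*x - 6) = 4*x^5 - 36*x^4 + 100*x^3 - 60*x^2 - 104*x + 96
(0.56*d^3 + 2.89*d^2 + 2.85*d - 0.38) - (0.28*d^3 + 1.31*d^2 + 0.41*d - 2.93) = 0.28*d^3 + 1.58*d^2 + 2.44*d + 2.55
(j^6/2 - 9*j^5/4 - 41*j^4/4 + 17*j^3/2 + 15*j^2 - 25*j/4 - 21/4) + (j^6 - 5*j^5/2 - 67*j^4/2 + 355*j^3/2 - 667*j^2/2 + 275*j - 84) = 3*j^6/2 - 19*j^5/4 - 175*j^4/4 + 186*j^3 - 637*j^2/2 + 1075*j/4 - 357/4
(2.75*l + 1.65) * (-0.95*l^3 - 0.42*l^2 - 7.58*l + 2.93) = -2.6125*l^4 - 2.7225*l^3 - 21.538*l^2 - 4.4495*l + 4.8345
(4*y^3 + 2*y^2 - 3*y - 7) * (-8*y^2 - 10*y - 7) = -32*y^5 - 56*y^4 - 24*y^3 + 72*y^2 + 91*y + 49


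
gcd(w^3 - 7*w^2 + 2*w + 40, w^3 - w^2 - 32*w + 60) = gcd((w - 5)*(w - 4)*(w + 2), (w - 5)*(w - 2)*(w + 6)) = w - 5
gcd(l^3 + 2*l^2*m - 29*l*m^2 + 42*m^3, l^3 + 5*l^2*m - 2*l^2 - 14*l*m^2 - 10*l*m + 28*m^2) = l^2 + 5*l*m - 14*m^2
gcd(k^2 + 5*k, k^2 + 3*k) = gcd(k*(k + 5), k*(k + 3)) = k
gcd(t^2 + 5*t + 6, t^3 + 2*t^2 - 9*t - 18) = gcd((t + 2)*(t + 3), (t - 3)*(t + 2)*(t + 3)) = t^2 + 5*t + 6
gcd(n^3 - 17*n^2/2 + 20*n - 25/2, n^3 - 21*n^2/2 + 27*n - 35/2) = n^2 - 7*n/2 + 5/2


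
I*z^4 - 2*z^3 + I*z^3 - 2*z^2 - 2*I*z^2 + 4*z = z*(z + 2)*(z + 2*I)*(I*z - I)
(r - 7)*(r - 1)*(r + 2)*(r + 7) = r^4 + r^3 - 51*r^2 - 49*r + 98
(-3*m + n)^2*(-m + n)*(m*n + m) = -9*m^4*n - 9*m^4 + 15*m^3*n^2 + 15*m^3*n - 7*m^2*n^3 - 7*m^2*n^2 + m*n^4 + m*n^3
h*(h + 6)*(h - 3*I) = h^3 + 6*h^2 - 3*I*h^2 - 18*I*h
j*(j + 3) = j^2 + 3*j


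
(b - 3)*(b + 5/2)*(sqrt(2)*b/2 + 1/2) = sqrt(2)*b^3/2 - sqrt(2)*b^2/4 + b^2/2 - 15*sqrt(2)*b/4 - b/4 - 15/4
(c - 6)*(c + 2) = c^2 - 4*c - 12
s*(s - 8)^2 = s^3 - 16*s^2 + 64*s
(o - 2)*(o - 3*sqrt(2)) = o^2 - 3*sqrt(2)*o - 2*o + 6*sqrt(2)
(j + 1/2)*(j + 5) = j^2 + 11*j/2 + 5/2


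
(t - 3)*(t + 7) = t^2 + 4*t - 21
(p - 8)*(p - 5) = p^2 - 13*p + 40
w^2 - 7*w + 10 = (w - 5)*(w - 2)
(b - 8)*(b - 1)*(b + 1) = b^3 - 8*b^2 - b + 8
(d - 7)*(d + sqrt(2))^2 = d^3 - 7*d^2 + 2*sqrt(2)*d^2 - 14*sqrt(2)*d + 2*d - 14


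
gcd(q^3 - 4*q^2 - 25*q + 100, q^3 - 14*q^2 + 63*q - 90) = q - 5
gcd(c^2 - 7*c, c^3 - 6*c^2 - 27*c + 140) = c - 7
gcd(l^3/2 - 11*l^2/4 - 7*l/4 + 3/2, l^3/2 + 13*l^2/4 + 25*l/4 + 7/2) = l + 1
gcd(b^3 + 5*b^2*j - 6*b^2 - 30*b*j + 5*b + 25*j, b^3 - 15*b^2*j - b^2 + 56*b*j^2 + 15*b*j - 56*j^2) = b - 1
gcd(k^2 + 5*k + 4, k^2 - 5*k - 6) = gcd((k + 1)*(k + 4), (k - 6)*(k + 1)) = k + 1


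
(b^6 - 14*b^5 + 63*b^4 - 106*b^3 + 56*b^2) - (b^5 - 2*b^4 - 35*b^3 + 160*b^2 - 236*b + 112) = b^6 - 15*b^5 + 65*b^4 - 71*b^3 - 104*b^2 + 236*b - 112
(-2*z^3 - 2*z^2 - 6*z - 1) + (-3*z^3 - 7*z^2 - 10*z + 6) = -5*z^3 - 9*z^2 - 16*z + 5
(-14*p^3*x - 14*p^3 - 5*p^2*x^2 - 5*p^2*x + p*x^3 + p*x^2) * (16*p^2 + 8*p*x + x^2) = -224*p^5*x - 224*p^5 - 192*p^4*x^2 - 192*p^4*x - 38*p^3*x^3 - 38*p^3*x^2 + 3*p^2*x^4 + 3*p^2*x^3 + p*x^5 + p*x^4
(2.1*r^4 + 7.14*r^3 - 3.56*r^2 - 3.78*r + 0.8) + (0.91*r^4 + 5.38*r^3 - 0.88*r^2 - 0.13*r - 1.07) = 3.01*r^4 + 12.52*r^3 - 4.44*r^2 - 3.91*r - 0.27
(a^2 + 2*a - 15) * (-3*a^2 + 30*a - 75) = -3*a^4 + 24*a^3 + 30*a^2 - 600*a + 1125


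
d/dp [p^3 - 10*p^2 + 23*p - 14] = 3*p^2 - 20*p + 23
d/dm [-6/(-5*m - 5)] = -6/(5*(m + 1)^2)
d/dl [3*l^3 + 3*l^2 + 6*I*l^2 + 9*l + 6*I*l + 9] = 9*l^2 + l*(6 + 12*I) + 9 + 6*I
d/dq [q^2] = 2*q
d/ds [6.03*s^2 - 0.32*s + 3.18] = 12.06*s - 0.32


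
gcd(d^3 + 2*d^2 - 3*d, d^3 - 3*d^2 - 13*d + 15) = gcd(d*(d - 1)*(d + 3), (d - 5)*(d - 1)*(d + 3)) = d^2 + 2*d - 3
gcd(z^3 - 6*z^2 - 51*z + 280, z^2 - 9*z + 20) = z - 5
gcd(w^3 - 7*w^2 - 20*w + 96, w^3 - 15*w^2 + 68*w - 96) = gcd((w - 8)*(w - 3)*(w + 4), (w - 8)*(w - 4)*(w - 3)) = w^2 - 11*w + 24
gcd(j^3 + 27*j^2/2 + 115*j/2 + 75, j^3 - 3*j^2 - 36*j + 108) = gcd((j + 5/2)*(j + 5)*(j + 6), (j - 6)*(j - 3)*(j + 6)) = j + 6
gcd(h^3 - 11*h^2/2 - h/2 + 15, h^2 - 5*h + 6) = h - 2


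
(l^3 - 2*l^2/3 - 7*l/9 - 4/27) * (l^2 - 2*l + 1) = l^5 - 8*l^4/3 + 14*l^3/9 + 20*l^2/27 - 13*l/27 - 4/27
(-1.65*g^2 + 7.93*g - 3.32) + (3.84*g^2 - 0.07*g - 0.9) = 2.19*g^2 + 7.86*g - 4.22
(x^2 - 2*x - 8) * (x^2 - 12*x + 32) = x^4 - 14*x^3 + 48*x^2 + 32*x - 256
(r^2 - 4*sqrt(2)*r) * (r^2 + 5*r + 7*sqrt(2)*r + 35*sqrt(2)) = r^4 + 3*sqrt(2)*r^3 + 5*r^3 - 56*r^2 + 15*sqrt(2)*r^2 - 280*r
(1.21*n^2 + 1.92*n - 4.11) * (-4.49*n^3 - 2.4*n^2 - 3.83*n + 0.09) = -5.4329*n^5 - 11.5248*n^4 + 9.2116*n^3 + 2.6193*n^2 + 15.9141*n - 0.3699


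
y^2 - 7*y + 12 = (y - 4)*(y - 3)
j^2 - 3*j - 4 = (j - 4)*(j + 1)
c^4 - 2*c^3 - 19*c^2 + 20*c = c*(c - 5)*(c - 1)*(c + 4)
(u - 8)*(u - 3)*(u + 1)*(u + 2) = u^4 - 8*u^3 - 7*u^2 + 50*u + 48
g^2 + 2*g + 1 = (g + 1)^2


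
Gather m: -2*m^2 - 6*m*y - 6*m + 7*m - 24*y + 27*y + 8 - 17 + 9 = -2*m^2 + m*(1 - 6*y) + 3*y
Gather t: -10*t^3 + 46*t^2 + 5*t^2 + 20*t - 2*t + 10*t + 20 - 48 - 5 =-10*t^3 + 51*t^2 + 28*t - 33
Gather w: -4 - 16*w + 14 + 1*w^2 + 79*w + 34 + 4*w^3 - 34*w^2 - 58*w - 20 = 4*w^3 - 33*w^2 + 5*w + 24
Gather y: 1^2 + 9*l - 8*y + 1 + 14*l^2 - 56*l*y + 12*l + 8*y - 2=14*l^2 - 56*l*y + 21*l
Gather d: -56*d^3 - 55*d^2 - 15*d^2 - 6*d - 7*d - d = -56*d^3 - 70*d^2 - 14*d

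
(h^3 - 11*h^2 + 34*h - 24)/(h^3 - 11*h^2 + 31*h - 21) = (h^2 - 10*h + 24)/(h^2 - 10*h + 21)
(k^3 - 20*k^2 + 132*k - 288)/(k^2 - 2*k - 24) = (k^2 - 14*k + 48)/(k + 4)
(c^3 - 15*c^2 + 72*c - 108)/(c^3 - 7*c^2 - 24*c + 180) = (c - 3)/(c + 5)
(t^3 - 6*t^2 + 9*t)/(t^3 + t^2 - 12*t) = (t - 3)/(t + 4)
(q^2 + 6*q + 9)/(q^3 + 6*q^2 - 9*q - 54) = (q + 3)/(q^2 + 3*q - 18)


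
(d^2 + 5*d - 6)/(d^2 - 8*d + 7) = (d + 6)/(d - 7)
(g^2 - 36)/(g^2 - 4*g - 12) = (g + 6)/(g + 2)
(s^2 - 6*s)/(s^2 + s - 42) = s/(s + 7)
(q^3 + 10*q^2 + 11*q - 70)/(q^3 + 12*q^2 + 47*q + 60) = (q^2 + 5*q - 14)/(q^2 + 7*q + 12)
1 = 1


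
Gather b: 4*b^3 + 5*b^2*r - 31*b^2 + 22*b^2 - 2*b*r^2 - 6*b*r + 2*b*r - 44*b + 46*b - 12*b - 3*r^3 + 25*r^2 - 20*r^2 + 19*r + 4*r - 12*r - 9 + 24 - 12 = 4*b^3 + b^2*(5*r - 9) + b*(-2*r^2 - 4*r - 10) - 3*r^3 + 5*r^2 + 11*r + 3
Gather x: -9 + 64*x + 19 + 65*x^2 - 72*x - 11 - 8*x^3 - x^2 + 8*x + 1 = -8*x^3 + 64*x^2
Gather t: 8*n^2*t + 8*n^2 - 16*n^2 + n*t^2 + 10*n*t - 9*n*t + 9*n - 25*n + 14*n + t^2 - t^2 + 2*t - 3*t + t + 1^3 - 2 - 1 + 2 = -8*n^2 + n*t^2 - 2*n + t*(8*n^2 + n)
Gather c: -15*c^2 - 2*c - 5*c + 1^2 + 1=-15*c^2 - 7*c + 2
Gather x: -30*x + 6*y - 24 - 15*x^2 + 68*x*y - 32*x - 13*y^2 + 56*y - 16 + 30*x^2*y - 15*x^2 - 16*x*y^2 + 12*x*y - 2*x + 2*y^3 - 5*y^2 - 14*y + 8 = x^2*(30*y - 30) + x*(-16*y^2 + 80*y - 64) + 2*y^3 - 18*y^2 + 48*y - 32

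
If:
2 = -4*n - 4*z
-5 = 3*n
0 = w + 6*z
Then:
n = -5/3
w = -7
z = 7/6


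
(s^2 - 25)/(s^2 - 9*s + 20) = (s + 5)/(s - 4)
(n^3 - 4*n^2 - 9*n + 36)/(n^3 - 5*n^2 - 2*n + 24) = (n + 3)/(n + 2)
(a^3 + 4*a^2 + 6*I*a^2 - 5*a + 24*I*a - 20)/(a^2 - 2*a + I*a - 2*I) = (a^2 + a*(4 + 5*I) + 20*I)/(a - 2)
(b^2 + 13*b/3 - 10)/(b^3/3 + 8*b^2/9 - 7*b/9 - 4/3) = 3*(3*b^2 + 13*b - 30)/(3*b^3 + 8*b^2 - 7*b - 12)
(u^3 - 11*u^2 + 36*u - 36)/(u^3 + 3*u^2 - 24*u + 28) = (u^2 - 9*u + 18)/(u^2 + 5*u - 14)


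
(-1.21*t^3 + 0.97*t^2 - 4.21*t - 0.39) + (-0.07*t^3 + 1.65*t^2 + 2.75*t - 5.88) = -1.28*t^3 + 2.62*t^2 - 1.46*t - 6.27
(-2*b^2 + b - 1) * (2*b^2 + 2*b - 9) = -4*b^4 - 2*b^3 + 18*b^2 - 11*b + 9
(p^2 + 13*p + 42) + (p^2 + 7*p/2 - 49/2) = 2*p^2 + 33*p/2 + 35/2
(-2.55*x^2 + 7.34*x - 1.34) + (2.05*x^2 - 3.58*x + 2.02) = -0.5*x^2 + 3.76*x + 0.68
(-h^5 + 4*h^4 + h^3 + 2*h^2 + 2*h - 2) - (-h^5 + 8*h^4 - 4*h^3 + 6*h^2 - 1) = -4*h^4 + 5*h^3 - 4*h^2 + 2*h - 1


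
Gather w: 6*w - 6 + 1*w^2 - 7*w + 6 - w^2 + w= 0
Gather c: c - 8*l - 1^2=c - 8*l - 1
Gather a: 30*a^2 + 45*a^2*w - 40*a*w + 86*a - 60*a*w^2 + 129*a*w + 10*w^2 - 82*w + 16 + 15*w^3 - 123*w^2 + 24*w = a^2*(45*w + 30) + a*(-60*w^2 + 89*w + 86) + 15*w^3 - 113*w^2 - 58*w + 16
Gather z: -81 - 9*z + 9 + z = -8*z - 72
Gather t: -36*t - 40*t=-76*t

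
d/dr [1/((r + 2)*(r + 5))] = (-2*r - 7)/(r^4 + 14*r^3 + 69*r^2 + 140*r + 100)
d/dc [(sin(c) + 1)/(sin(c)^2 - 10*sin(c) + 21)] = (-2*sin(c) + cos(c)^2 + 30)*cos(c)/(sin(c)^2 - 10*sin(c) + 21)^2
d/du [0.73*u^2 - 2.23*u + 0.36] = 1.46*u - 2.23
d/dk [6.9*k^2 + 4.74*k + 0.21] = 13.8*k + 4.74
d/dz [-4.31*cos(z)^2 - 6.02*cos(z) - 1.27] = (8.62*cos(z) + 6.02)*sin(z)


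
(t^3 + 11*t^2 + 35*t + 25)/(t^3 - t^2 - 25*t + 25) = (t^2 + 6*t + 5)/(t^2 - 6*t + 5)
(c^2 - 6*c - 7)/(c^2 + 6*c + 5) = (c - 7)/(c + 5)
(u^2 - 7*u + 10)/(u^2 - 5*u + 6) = (u - 5)/(u - 3)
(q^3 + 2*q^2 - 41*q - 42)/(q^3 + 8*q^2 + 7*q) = (q - 6)/q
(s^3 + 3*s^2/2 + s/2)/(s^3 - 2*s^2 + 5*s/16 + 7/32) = 16*s*(2*s^2 + 3*s + 1)/(32*s^3 - 64*s^2 + 10*s + 7)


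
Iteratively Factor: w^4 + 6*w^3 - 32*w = (w - 2)*(w^3 + 8*w^2 + 16*w) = (w - 2)*(w + 4)*(w^2 + 4*w) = w*(w - 2)*(w + 4)*(w + 4)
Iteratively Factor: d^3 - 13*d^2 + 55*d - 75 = (d - 5)*(d^2 - 8*d + 15) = (d - 5)*(d - 3)*(d - 5)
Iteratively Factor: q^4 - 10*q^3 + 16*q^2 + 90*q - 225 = (q - 3)*(q^3 - 7*q^2 - 5*q + 75) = (q - 5)*(q - 3)*(q^2 - 2*q - 15) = (q - 5)*(q - 3)*(q + 3)*(q - 5)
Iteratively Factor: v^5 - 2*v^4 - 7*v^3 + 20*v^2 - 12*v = (v + 3)*(v^4 - 5*v^3 + 8*v^2 - 4*v) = (v - 2)*(v + 3)*(v^3 - 3*v^2 + 2*v) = (v - 2)^2*(v + 3)*(v^2 - v) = v*(v - 2)^2*(v + 3)*(v - 1)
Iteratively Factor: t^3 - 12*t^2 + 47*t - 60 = (t - 5)*(t^2 - 7*t + 12) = (t - 5)*(t - 3)*(t - 4)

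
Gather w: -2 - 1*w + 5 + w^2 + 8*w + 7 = w^2 + 7*w + 10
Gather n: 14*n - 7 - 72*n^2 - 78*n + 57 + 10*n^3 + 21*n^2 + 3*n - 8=10*n^3 - 51*n^2 - 61*n + 42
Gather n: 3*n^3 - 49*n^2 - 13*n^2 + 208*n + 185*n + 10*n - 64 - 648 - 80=3*n^3 - 62*n^2 + 403*n - 792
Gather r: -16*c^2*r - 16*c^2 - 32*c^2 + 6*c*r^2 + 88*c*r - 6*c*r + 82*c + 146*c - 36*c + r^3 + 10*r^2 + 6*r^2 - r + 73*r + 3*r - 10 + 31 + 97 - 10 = -48*c^2 + 192*c + r^3 + r^2*(6*c + 16) + r*(-16*c^2 + 82*c + 75) + 108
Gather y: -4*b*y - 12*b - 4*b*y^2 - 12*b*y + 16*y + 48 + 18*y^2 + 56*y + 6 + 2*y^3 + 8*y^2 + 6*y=-12*b + 2*y^3 + y^2*(26 - 4*b) + y*(78 - 16*b) + 54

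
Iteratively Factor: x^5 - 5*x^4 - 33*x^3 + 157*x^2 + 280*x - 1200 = (x + 4)*(x^4 - 9*x^3 + 3*x^2 + 145*x - 300) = (x - 3)*(x + 4)*(x^3 - 6*x^2 - 15*x + 100) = (x - 3)*(x + 4)^2*(x^2 - 10*x + 25) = (x - 5)*(x - 3)*(x + 4)^2*(x - 5)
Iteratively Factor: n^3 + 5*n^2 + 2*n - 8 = (n - 1)*(n^2 + 6*n + 8) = (n - 1)*(n + 2)*(n + 4)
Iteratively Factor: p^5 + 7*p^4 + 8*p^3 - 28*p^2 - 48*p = (p + 3)*(p^4 + 4*p^3 - 4*p^2 - 16*p) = (p - 2)*(p + 3)*(p^3 + 6*p^2 + 8*p) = (p - 2)*(p + 3)*(p + 4)*(p^2 + 2*p) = p*(p - 2)*(p + 3)*(p + 4)*(p + 2)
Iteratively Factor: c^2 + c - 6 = (c + 3)*(c - 2)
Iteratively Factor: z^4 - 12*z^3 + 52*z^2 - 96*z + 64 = (z - 2)*(z^3 - 10*z^2 + 32*z - 32) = (z - 2)^2*(z^2 - 8*z + 16) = (z - 4)*(z - 2)^2*(z - 4)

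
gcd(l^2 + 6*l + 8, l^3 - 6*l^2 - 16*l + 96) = l + 4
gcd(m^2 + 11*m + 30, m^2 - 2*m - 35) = m + 5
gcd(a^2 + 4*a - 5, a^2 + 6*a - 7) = a - 1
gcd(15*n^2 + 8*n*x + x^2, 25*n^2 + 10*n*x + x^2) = 5*n + x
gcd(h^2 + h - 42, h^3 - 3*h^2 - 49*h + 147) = h + 7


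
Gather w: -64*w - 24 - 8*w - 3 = -72*w - 27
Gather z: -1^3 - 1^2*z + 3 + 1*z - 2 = 0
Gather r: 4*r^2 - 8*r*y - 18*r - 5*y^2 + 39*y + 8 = 4*r^2 + r*(-8*y - 18) - 5*y^2 + 39*y + 8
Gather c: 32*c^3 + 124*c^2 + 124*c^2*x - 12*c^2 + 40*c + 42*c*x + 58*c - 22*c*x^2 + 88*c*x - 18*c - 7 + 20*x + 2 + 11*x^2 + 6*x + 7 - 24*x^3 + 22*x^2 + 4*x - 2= 32*c^3 + c^2*(124*x + 112) + c*(-22*x^2 + 130*x + 80) - 24*x^3 + 33*x^2 + 30*x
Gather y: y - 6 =y - 6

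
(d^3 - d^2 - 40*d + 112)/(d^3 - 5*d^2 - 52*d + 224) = (d - 4)/(d - 8)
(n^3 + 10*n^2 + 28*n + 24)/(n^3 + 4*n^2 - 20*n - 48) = (n + 2)/(n - 4)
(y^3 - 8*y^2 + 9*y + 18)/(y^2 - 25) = (y^3 - 8*y^2 + 9*y + 18)/(y^2 - 25)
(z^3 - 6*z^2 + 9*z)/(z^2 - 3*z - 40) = z*(-z^2 + 6*z - 9)/(-z^2 + 3*z + 40)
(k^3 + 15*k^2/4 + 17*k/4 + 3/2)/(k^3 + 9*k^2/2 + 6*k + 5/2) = (4*k^2 + 11*k + 6)/(2*(2*k^2 + 7*k + 5))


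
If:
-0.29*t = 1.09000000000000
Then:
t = -3.76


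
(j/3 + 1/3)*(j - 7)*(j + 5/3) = j^3/3 - 13*j^2/9 - 17*j/3 - 35/9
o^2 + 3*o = o*(o + 3)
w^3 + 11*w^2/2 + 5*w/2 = w*(w + 1/2)*(w + 5)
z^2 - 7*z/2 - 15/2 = (z - 5)*(z + 3/2)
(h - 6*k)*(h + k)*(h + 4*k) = h^3 - h^2*k - 26*h*k^2 - 24*k^3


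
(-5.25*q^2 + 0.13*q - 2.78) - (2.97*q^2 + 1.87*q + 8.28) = -8.22*q^2 - 1.74*q - 11.06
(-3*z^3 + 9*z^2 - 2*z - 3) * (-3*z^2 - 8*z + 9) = 9*z^5 - 3*z^4 - 93*z^3 + 106*z^2 + 6*z - 27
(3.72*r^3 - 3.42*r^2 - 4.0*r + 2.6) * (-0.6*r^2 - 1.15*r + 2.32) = -2.232*r^5 - 2.226*r^4 + 14.9634*r^3 - 4.8944*r^2 - 12.27*r + 6.032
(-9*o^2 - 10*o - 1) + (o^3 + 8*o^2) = o^3 - o^2 - 10*o - 1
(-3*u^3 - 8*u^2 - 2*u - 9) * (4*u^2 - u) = -12*u^5 - 29*u^4 - 34*u^2 + 9*u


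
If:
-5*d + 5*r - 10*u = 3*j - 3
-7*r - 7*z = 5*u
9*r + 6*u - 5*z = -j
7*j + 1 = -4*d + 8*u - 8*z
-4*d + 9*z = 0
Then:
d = 3/18665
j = 979/11199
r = -8069/55995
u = 11291/55995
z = 4/55995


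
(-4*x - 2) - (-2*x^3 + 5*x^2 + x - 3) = 2*x^3 - 5*x^2 - 5*x + 1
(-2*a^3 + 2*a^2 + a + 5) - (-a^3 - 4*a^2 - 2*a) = -a^3 + 6*a^2 + 3*a + 5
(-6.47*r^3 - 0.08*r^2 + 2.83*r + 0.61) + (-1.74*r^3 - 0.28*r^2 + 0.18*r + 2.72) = -8.21*r^3 - 0.36*r^2 + 3.01*r + 3.33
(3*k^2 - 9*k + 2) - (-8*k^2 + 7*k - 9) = 11*k^2 - 16*k + 11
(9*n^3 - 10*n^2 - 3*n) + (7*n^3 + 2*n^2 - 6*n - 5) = 16*n^3 - 8*n^2 - 9*n - 5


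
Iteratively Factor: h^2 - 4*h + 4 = (h - 2)*(h - 2)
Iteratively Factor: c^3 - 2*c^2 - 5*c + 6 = (c - 3)*(c^2 + c - 2) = (c - 3)*(c - 1)*(c + 2)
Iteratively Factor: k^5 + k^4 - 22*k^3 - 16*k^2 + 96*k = (k + 4)*(k^4 - 3*k^3 - 10*k^2 + 24*k) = (k - 2)*(k + 4)*(k^3 - k^2 - 12*k) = (k - 2)*(k + 3)*(k + 4)*(k^2 - 4*k) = (k - 4)*(k - 2)*(k + 3)*(k + 4)*(k)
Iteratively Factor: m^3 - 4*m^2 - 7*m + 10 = (m - 1)*(m^2 - 3*m - 10) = (m - 5)*(m - 1)*(m + 2)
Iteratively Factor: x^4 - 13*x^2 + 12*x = (x - 1)*(x^3 + x^2 - 12*x) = x*(x - 1)*(x^2 + x - 12) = x*(x - 3)*(x - 1)*(x + 4)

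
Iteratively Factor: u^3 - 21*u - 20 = (u + 4)*(u^2 - 4*u - 5) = (u + 1)*(u + 4)*(u - 5)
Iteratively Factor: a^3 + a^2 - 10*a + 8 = (a - 2)*(a^2 + 3*a - 4) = (a - 2)*(a + 4)*(a - 1)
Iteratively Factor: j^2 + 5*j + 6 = (j + 3)*(j + 2)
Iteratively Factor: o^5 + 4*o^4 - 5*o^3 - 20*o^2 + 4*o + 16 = (o + 4)*(o^4 - 5*o^2 + 4) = (o + 1)*(o + 4)*(o^3 - o^2 - 4*o + 4) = (o - 2)*(o + 1)*(o + 4)*(o^2 + o - 2) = (o - 2)*(o - 1)*(o + 1)*(o + 4)*(o + 2)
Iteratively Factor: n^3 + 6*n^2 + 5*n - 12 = (n + 3)*(n^2 + 3*n - 4) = (n + 3)*(n + 4)*(n - 1)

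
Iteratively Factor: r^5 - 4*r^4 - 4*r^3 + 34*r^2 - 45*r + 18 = (r - 1)*(r^4 - 3*r^3 - 7*r^2 + 27*r - 18) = (r - 2)*(r - 1)*(r^3 - r^2 - 9*r + 9) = (r - 3)*(r - 2)*(r - 1)*(r^2 + 2*r - 3) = (r - 3)*(r - 2)*(r - 1)*(r + 3)*(r - 1)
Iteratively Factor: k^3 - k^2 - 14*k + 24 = (k - 3)*(k^2 + 2*k - 8) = (k - 3)*(k + 4)*(k - 2)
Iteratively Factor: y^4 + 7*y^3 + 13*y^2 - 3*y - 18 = (y + 3)*(y^3 + 4*y^2 + y - 6) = (y + 2)*(y + 3)*(y^2 + 2*y - 3) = (y + 2)*(y + 3)^2*(y - 1)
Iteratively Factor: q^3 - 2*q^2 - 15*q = (q + 3)*(q^2 - 5*q) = (q - 5)*(q + 3)*(q)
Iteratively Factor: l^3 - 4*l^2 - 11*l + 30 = (l - 5)*(l^2 + l - 6) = (l - 5)*(l - 2)*(l + 3)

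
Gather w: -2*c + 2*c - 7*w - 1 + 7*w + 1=0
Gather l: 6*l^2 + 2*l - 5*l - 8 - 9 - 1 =6*l^2 - 3*l - 18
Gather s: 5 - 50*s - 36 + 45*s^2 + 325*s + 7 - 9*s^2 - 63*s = 36*s^2 + 212*s - 24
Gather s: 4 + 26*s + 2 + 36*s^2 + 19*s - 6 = 36*s^2 + 45*s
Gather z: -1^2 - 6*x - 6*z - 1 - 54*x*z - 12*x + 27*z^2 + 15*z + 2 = -18*x + 27*z^2 + z*(9 - 54*x)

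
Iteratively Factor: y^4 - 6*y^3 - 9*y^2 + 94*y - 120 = (y - 5)*(y^3 - y^2 - 14*y + 24) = (y - 5)*(y - 2)*(y^2 + y - 12) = (y - 5)*(y - 2)*(y + 4)*(y - 3)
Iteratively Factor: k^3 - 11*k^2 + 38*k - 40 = (k - 5)*(k^2 - 6*k + 8) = (k - 5)*(k - 4)*(k - 2)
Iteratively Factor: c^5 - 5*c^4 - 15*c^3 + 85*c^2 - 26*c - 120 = (c + 1)*(c^4 - 6*c^3 - 9*c^2 + 94*c - 120) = (c + 1)*(c + 4)*(c^3 - 10*c^2 + 31*c - 30) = (c - 3)*(c + 1)*(c + 4)*(c^2 - 7*c + 10) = (c - 3)*(c - 2)*(c + 1)*(c + 4)*(c - 5)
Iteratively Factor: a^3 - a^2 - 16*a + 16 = (a - 1)*(a^2 - 16) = (a - 1)*(a + 4)*(a - 4)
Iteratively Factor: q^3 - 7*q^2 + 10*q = (q - 2)*(q^2 - 5*q) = q*(q - 2)*(q - 5)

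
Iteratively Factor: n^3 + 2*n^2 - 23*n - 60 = (n + 4)*(n^2 - 2*n - 15) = (n + 3)*(n + 4)*(n - 5)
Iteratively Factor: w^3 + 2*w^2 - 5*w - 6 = (w + 1)*(w^2 + w - 6) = (w + 1)*(w + 3)*(w - 2)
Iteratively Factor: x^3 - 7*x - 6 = (x + 2)*(x^2 - 2*x - 3) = (x + 1)*(x + 2)*(x - 3)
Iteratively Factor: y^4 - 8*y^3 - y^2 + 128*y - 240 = (y - 4)*(y^3 - 4*y^2 - 17*y + 60) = (y - 5)*(y - 4)*(y^2 + y - 12) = (y - 5)*(y - 4)*(y + 4)*(y - 3)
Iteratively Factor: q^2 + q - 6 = (q + 3)*(q - 2)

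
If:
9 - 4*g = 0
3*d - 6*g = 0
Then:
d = 9/2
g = 9/4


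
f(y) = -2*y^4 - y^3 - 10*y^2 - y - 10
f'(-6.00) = 1739.00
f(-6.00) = -2740.00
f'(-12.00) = 13631.00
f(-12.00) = -41182.00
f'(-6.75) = 2457.69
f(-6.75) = -4303.21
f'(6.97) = -2995.01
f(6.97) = -5561.60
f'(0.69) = -18.86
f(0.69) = -16.23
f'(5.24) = -1339.20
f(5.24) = -1941.53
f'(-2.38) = 137.46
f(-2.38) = -114.95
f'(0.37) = -9.22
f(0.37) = -11.83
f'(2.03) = -120.89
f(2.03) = -95.57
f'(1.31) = -50.33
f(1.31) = -36.61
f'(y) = -8*y^3 - 3*y^2 - 20*y - 1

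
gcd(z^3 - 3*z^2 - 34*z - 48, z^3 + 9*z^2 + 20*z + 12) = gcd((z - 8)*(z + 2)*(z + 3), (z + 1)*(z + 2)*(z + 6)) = z + 2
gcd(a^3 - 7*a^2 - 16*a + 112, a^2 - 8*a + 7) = a - 7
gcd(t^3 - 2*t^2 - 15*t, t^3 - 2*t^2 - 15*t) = t^3 - 2*t^2 - 15*t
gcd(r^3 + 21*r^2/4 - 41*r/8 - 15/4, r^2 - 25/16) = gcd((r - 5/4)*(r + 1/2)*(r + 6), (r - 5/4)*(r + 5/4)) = r - 5/4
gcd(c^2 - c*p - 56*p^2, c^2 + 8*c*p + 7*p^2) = c + 7*p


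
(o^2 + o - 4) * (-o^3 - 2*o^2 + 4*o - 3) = -o^5 - 3*o^4 + 6*o^3 + 9*o^2 - 19*o + 12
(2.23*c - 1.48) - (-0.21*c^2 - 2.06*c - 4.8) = 0.21*c^2 + 4.29*c + 3.32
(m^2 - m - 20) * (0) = 0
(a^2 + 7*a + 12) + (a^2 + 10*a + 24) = 2*a^2 + 17*a + 36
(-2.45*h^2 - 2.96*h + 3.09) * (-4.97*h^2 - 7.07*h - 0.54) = 12.1765*h^4 + 32.0327*h^3 + 6.8929*h^2 - 20.2479*h - 1.6686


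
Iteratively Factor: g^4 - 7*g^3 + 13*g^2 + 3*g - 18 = (g + 1)*(g^3 - 8*g^2 + 21*g - 18) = (g - 3)*(g + 1)*(g^2 - 5*g + 6) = (g - 3)*(g - 2)*(g + 1)*(g - 3)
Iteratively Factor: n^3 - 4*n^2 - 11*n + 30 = (n - 2)*(n^2 - 2*n - 15) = (n - 2)*(n + 3)*(n - 5)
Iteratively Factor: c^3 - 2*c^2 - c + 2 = (c - 1)*(c^2 - c - 2) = (c - 2)*(c - 1)*(c + 1)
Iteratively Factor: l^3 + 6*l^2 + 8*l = (l + 2)*(l^2 + 4*l) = (l + 2)*(l + 4)*(l)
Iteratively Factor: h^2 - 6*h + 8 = (h - 2)*(h - 4)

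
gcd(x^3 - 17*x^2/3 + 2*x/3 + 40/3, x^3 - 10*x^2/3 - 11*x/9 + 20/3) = x + 4/3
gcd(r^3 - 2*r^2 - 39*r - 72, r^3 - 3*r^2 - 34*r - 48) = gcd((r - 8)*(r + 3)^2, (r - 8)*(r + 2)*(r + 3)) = r^2 - 5*r - 24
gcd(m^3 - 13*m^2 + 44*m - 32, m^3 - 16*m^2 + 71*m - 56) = m^2 - 9*m + 8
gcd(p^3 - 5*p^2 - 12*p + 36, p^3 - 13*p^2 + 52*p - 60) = p^2 - 8*p + 12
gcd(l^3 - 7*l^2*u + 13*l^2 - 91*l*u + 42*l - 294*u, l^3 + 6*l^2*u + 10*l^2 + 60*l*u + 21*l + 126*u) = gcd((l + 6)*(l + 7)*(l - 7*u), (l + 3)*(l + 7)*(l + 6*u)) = l + 7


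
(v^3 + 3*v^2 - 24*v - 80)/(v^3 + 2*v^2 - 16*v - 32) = (v^2 - v - 20)/(v^2 - 2*v - 8)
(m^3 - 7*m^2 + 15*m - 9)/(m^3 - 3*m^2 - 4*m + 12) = (m^2 - 4*m + 3)/(m^2 - 4)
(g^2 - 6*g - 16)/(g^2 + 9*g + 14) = (g - 8)/(g + 7)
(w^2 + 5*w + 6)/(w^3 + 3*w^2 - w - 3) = (w + 2)/(w^2 - 1)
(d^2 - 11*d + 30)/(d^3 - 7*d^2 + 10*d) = (d - 6)/(d*(d - 2))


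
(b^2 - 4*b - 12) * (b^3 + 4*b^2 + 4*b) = b^5 - 24*b^3 - 64*b^2 - 48*b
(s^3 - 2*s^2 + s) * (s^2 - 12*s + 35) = s^5 - 14*s^4 + 60*s^3 - 82*s^2 + 35*s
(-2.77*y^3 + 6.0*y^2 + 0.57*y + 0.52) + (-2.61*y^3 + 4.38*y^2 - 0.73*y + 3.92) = -5.38*y^3 + 10.38*y^2 - 0.16*y + 4.44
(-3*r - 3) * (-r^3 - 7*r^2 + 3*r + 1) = 3*r^4 + 24*r^3 + 12*r^2 - 12*r - 3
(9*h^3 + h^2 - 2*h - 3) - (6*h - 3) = 9*h^3 + h^2 - 8*h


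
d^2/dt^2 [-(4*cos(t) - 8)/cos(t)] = 8*(sin(t)^2 + 1)/cos(t)^3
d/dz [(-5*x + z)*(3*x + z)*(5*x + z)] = -25*x^2 + 6*x*z + 3*z^2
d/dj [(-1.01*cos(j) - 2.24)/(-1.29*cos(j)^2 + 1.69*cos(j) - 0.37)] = (1.3029*cos(j)^2 + 5.7792*cos(j) - 4.1593)*sin(j)/(1.6641*cos(j)^4 - 4.3602*cos(j)^3 + 3.8107*cos(j)^2 - 1.2506*cos(j) + 0.1369)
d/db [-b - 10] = -1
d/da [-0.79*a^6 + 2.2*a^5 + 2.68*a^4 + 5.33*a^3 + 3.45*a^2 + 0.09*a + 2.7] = -4.74*a^5 + 11.0*a^4 + 10.72*a^3 + 15.99*a^2 + 6.9*a + 0.09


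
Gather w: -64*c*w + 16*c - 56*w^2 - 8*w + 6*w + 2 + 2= 16*c - 56*w^2 + w*(-64*c - 2) + 4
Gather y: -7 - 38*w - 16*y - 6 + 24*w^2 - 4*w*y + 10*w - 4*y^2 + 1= 24*w^2 - 28*w - 4*y^2 + y*(-4*w - 16) - 12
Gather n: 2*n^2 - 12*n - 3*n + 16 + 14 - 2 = 2*n^2 - 15*n + 28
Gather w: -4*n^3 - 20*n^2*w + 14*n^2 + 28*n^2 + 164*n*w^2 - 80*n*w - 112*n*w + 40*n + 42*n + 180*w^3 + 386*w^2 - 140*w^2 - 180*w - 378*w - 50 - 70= -4*n^3 + 42*n^2 + 82*n + 180*w^3 + w^2*(164*n + 246) + w*(-20*n^2 - 192*n - 558) - 120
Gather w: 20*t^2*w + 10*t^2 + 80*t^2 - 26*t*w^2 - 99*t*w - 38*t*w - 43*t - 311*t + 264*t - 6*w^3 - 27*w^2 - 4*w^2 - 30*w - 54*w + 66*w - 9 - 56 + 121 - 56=90*t^2 - 90*t - 6*w^3 + w^2*(-26*t - 31) + w*(20*t^2 - 137*t - 18)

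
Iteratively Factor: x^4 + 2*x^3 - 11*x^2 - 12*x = (x + 4)*(x^3 - 2*x^2 - 3*x) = (x + 1)*(x + 4)*(x^2 - 3*x) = (x - 3)*(x + 1)*(x + 4)*(x)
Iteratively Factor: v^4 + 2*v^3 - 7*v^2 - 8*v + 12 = (v + 2)*(v^3 - 7*v + 6) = (v + 2)*(v + 3)*(v^2 - 3*v + 2) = (v - 2)*(v + 2)*(v + 3)*(v - 1)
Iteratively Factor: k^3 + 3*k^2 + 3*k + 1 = (k + 1)*(k^2 + 2*k + 1) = (k + 1)^2*(k + 1)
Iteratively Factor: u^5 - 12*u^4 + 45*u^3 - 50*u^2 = (u)*(u^4 - 12*u^3 + 45*u^2 - 50*u) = u*(u - 5)*(u^3 - 7*u^2 + 10*u) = u^2*(u - 5)*(u^2 - 7*u + 10) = u^2*(u - 5)^2*(u - 2)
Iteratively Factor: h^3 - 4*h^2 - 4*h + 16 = (h + 2)*(h^2 - 6*h + 8) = (h - 2)*(h + 2)*(h - 4)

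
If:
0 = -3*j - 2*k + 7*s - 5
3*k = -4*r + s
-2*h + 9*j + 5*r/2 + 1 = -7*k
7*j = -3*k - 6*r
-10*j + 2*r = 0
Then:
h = 2529/1168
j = -15/292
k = 185/292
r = -75/292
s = 255/292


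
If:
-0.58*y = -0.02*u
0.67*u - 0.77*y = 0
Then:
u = 0.00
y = 0.00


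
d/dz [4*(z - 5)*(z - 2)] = 8*z - 28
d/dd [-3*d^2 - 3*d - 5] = -6*d - 3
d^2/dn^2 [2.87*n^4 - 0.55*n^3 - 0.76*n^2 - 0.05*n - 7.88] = 34.44*n^2 - 3.3*n - 1.52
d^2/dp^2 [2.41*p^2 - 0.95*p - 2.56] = 4.82000000000000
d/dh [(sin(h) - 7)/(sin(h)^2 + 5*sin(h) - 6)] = (14*sin(h) + cos(h)^2 + 28)*cos(h)/(sin(h)^2 + 5*sin(h) - 6)^2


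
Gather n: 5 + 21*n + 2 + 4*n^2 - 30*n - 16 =4*n^2 - 9*n - 9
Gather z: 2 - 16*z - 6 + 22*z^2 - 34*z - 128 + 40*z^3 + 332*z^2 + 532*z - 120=40*z^3 + 354*z^2 + 482*z - 252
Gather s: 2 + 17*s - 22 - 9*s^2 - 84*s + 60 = -9*s^2 - 67*s + 40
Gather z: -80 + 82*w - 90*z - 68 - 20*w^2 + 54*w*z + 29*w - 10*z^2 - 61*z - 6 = -20*w^2 + 111*w - 10*z^2 + z*(54*w - 151) - 154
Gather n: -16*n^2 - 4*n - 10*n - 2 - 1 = -16*n^2 - 14*n - 3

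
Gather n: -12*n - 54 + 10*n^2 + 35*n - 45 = 10*n^2 + 23*n - 99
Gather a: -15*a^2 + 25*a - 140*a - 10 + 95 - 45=-15*a^2 - 115*a + 40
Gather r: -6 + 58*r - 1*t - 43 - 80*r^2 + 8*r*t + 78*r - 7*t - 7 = -80*r^2 + r*(8*t + 136) - 8*t - 56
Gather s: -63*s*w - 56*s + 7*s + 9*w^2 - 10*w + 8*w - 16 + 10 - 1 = s*(-63*w - 49) + 9*w^2 - 2*w - 7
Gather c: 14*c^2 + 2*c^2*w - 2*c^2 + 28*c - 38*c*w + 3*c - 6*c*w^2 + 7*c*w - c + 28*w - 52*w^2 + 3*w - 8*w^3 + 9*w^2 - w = c^2*(2*w + 12) + c*(-6*w^2 - 31*w + 30) - 8*w^3 - 43*w^2 + 30*w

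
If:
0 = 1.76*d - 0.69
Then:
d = 0.39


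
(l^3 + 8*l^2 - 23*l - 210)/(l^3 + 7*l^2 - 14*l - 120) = (l^2 + 2*l - 35)/(l^2 + l - 20)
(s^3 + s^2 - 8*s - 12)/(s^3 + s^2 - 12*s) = (s^2 + 4*s + 4)/(s*(s + 4))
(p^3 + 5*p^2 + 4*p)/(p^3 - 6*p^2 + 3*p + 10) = p*(p + 4)/(p^2 - 7*p + 10)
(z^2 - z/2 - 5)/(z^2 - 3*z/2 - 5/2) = (z + 2)/(z + 1)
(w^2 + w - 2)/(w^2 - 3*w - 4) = (-w^2 - w + 2)/(-w^2 + 3*w + 4)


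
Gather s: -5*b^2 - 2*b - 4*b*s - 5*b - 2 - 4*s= -5*b^2 - 7*b + s*(-4*b - 4) - 2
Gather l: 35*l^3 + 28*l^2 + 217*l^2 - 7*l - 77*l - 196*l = 35*l^3 + 245*l^2 - 280*l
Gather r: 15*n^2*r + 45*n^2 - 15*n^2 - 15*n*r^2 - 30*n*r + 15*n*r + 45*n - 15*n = 30*n^2 - 15*n*r^2 + 30*n + r*(15*n^2 - 15*n)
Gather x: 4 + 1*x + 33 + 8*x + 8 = 9*x + 45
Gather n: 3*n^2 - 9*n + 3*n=3*n^2 - 6*n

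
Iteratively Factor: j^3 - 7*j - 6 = (j + 2)*(j^2 - 2*j - 3) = (j + 1)*(j + 2)*(j - 3)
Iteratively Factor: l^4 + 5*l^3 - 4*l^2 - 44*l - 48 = (l + 2)*(l^3 + 3*l^2 - 10*l - 24) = (l + 2)*(l + 4)*(l^2 - l - 6) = (l - 3)*(l + 2)*(l + 4)*(l + 2)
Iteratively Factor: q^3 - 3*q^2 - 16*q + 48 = (q + 4)*(q^2 - 7*q + 12) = (q - 3)*(q + 4)*(q - 4)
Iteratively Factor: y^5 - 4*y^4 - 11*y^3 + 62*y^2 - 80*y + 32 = (y - 1)*(y^4 - 3*y^3 - 14*y^2 + 48*y - 32) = (y - 1)*(y + 4)*(y^3 - 7*y^2 + 14*y - 8) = (y - 1)^2*(y + 4)*(y^2 - 6*y + 8) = (y - 4)*(y - 1)^2*(y + 4)*(y - 2)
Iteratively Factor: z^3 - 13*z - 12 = (z + 3)*(z^2 - 3*z - 4) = (z + 1)*(z + 3)*(z - 4)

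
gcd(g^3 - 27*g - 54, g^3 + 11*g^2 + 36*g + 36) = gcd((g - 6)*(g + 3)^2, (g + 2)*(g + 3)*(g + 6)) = g + 3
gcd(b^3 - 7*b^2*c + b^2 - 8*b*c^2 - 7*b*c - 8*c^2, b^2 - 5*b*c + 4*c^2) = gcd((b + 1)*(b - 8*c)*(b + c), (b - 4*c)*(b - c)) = 1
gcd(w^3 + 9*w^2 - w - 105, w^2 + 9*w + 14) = w + 7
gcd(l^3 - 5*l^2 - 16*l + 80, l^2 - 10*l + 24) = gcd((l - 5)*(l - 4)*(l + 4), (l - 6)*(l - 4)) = l - 4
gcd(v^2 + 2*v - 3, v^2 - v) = v - 1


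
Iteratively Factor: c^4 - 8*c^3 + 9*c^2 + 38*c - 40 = (c - 4)*(c^3 - 4*c^2 - 7*c + 10) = (c - 4)*(c - 1)*(c^2 - 3*c - 10) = (c - 4)*(c - 1)*(c + 2)*(c - 5)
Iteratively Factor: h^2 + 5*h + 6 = (h + 2)*(h + 3)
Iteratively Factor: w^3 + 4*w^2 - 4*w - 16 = (w + 4)*(w^2 - 4) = (w - 2)*(w + 4)*(w + 2)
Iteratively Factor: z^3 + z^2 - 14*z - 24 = (z + 3)*(z^2 - 2*z - 8) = (z + 2)*(z + 3)*(z - 4)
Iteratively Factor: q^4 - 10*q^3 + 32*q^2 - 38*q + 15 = (q - 1)*(q^3 - 9*q^2 + 23*q - 15) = (q - 5)*(q - 1)*(q^2 - 4*q + 3) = (q - 5)*(q - 1)^2*(q - 3)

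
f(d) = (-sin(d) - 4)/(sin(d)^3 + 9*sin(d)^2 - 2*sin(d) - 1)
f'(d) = (-sin(d) - 4)*(-3*sin(d)^2*cos(d) - 18*sin(d)*cos(d) + 2*cos(d))/(sin(d)^3 + 9*sin(d)^2 - 2*sin(d) - 1)^2 - cos(d)/(sin(d)^3 + 9*sin(d)^2 - 2*sin(d) - 1) = (2*sin(d)^3 + 21*sin(d)^2 + 72*sin(d) - 7)*cos(d)/(sin(d)^3 + 9*sin(d)^2 - 2*sin(d) - 1)^2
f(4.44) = -0.36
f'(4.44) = 0.22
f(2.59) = -7.97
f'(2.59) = -97.31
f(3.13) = 3.93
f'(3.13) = 5.90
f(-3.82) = -3.01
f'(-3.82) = -15.48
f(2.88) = 4.74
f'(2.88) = -15.64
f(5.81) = -2.10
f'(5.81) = -11.16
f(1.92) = -0.84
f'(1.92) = -0.80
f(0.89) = -1.43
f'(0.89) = 3.51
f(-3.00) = 7.13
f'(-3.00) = 56.58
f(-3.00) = 7.13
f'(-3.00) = 56.58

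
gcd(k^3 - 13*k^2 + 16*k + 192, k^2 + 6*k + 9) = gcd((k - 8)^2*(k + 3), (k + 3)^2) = k + 3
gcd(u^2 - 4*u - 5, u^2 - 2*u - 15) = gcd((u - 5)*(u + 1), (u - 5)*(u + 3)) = u - 5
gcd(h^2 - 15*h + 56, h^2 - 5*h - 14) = h - 7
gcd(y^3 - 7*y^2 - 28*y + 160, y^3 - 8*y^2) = y - 8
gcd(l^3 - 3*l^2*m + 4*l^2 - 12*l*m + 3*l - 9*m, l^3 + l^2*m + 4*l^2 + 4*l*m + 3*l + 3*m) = l^2 + 4*l + 3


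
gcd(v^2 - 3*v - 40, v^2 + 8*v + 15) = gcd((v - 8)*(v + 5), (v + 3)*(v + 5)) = v + 5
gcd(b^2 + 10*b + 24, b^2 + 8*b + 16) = b + 4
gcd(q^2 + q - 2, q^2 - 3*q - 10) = q + 2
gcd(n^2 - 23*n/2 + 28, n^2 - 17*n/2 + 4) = n - 8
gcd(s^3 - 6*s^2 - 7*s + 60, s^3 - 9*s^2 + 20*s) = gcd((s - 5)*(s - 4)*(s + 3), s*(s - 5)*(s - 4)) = s^2 - 9*s + 20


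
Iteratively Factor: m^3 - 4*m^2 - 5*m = (m)*(m^2 - 4*m - 5) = m*(m + 1)*(m - 5)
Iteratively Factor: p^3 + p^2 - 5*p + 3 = (p - 1)*(p^2 + 2*p - 3) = (p - 1)*(p + 3)*(p - 1)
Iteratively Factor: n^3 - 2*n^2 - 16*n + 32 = (n - 4)*(n^2 + 2*n - 8) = (n - 4)*(n - 2)*(n + 4)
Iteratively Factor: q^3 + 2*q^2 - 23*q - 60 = (q + 3)*(q^2 - q - 20) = (q - 5)*(q + 3)*(q + 4)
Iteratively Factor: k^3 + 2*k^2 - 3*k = (k + 3)*(k^2 - k) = k*(k + 3)*(k - 1)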